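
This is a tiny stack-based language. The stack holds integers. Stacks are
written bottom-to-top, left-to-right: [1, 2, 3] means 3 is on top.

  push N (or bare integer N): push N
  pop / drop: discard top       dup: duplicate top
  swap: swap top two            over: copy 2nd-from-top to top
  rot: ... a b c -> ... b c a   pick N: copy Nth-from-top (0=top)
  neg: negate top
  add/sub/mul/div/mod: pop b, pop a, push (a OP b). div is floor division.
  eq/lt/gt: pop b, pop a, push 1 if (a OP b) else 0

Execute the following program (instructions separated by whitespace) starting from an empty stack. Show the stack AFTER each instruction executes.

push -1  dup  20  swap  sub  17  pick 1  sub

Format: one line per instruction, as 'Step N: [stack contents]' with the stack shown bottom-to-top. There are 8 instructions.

Step 1: [-1]
Step 2: [-1, -1]
Step 3: [-1, -1, 20]
Step 4: [-1, 20, -1]
Step 5: [-1, 21]
Step 6: [-1, 21, 17]
Step 7: [-1, 21, 17, 21]
Step 8: [-1, 21, -4]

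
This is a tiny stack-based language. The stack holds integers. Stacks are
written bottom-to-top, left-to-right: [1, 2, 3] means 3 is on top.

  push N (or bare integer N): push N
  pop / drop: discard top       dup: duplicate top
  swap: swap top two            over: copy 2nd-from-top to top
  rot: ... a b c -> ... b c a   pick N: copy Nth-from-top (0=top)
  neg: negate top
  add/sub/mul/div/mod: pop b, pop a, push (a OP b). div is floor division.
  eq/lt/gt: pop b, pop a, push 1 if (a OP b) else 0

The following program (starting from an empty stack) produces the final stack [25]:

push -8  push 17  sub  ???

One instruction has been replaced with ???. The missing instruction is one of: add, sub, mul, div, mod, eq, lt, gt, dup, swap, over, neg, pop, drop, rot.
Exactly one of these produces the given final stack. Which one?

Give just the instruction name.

Stack before ???: [-25]
Stack after ???:  [25]
The instruction that transforms [-25] -> [25] is: neg

Answer: neg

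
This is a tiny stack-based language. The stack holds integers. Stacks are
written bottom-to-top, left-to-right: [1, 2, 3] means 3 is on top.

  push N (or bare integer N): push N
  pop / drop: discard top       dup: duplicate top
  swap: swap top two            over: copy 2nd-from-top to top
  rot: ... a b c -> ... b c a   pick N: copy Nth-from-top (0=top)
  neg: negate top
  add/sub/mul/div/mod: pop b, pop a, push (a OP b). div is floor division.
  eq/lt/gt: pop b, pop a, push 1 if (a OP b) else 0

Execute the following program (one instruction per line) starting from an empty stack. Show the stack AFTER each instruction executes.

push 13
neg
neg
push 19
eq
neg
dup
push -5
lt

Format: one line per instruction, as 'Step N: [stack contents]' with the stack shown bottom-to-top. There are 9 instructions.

Step 1: [13]
Step 2: [-13]
Step 3: [13]
Step 4: [13, 19]
Step 5: [0]
Step 6: [0]
Step 7: [0, 0]
Step 8: [0, 0, -5]
Step 9: [0, 0]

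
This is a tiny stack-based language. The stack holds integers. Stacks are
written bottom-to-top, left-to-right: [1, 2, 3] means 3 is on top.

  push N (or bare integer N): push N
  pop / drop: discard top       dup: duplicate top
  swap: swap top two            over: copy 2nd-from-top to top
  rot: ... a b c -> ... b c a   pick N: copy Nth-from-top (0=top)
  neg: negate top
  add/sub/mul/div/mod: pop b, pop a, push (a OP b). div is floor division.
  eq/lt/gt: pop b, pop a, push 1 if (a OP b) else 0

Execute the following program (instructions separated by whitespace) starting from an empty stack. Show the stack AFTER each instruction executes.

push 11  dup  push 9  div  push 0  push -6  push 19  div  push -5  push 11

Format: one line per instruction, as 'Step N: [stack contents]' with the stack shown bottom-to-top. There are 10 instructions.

Step 1: [11]
Step 2: [11, 11]
Step 3: [11, 11, 9]
Step 4: [11, 1]
Step 5: [11, 1, 0]
Step 6: [11, 1, 0, -6]
Step 7: [11, 1, 0, -6, 19]
Step 8: [11, 1, 0, -1]
Step 9: [11, 1, 0, -1, -5]
Step 10: [11, 1, 0, -1, -5, 11]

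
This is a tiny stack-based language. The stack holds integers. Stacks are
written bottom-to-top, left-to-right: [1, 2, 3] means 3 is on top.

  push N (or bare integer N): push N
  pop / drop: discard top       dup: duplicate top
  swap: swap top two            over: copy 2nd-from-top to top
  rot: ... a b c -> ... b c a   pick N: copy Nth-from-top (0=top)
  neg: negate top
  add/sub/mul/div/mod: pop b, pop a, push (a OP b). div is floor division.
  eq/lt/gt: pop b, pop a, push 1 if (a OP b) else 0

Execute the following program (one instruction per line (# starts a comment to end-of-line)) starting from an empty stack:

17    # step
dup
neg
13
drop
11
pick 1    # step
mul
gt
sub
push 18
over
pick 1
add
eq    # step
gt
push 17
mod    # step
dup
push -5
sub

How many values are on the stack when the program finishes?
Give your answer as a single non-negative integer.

After 'push 17': stack = [17] (depth 1)
After 'dup': stack = [17, 17] (depth 2)
After 'neg': stack = [17, -17] (depth 2)
After 'push 13': stack = [17, -17, 13] (depth 3)
After 'drop': stack = [17, -17] (depth 2)
After 'push 11': stack = [17, -17, 11] (depth 3)
After 'pick 1': stack = [17, -17, 11, -17] (depth 4)
After 'mul': stack = [17, -17, -187] (depth 3)
After 'gt': stack = [17, 1] (depth 2)
After 'sub': stack = [16] (depth 1)
  ...
After 'over': stack = [16, 18, 16] (depth 3)
After 'pick 1': stack = [16, 18, 16, 18] (depth 4)
After 'add': stack = [16, 18, 34] (depth 3)
After 'eq': stack = [16, 0] (depth 2)
After 'gt': stack = [1] (depth 1)
After 'push 17': stack = [1, 17] (depth 2)
After 'mod': stack = [1] (depth 1)
After 'dup': stack = [1, 1] (depth 2)
After 'push -5': stack = [1, 1, -5] (depth 3)
After 'sub': stack = [1, 6] (depth 2)

Answer: 2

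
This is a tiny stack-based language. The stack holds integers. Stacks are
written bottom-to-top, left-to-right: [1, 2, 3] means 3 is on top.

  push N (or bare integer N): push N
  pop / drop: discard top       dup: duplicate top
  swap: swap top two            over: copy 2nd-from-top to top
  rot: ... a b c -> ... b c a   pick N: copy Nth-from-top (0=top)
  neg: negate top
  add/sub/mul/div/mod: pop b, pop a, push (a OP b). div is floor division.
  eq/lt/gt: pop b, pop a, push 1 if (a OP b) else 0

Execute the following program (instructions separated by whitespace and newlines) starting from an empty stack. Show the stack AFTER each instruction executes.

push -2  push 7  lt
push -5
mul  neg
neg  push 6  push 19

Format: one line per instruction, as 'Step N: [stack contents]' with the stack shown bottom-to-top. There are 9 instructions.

Step 1: [-2]
Step 2: [-2, 7]
Step 3: [1]
Step 4: [1, -5]
Step 5: [-5]
Step 6: [5]
Step 7: [-5]
Step 8: [-5, 6]
Step 9: [-5, 6, 19]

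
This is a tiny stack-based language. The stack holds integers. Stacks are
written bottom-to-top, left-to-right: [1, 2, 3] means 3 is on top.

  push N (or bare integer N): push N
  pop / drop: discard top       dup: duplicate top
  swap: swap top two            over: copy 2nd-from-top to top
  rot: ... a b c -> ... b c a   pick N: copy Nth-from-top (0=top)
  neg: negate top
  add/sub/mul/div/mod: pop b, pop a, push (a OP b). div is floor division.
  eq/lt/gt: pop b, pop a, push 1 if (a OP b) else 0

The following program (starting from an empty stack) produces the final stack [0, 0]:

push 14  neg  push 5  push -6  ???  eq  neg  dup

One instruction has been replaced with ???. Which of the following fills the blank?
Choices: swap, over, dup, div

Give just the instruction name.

Stack before ???: [-14, 5, -6]
Stack after ???:  [-14, -1]
Checking each choice:
  swap: produces [-14, 0, 0]
  over: produces [-14, 5, 0, 0]
  dup: produces [-14, 5, -1, -1]
  div: MATCH


Answer: div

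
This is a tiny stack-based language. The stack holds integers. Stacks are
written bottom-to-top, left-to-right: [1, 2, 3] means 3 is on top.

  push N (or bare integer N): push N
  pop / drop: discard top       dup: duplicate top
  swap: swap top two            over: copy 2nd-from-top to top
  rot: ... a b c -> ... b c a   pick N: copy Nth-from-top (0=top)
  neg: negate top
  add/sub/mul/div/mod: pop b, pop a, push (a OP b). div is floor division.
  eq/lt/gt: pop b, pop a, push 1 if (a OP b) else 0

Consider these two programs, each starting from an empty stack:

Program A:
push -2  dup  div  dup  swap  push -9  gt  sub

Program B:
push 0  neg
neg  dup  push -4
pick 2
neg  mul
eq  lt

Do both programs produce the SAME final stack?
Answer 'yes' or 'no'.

Program A trace:
  After 'push -2': [-2]
  After 'dup': [-2, -2]
  After 'div': [1]
  After 'dup': [1, 1]
  After 'swap': [1, 1]
  After 'push -9': [1, 1, -9]
  After 'gt': [1, 1]
  After 'sub': [0]
Program A final stack: [0]

Program B trace:
  After 'push 0': [0]
  After 'neg': [0]
  After 'neg': [0]
  After 'dup': [0, 0]
  After 'push -4': [0, 0, -4]
  After 'pick 2': [0, 0, -4, 0]
  After 'neg': [0, 0, -4, 0]
  After 'mul': [0, 0, 0]
  After 'eq': [0, 1]
  After 'lt': [1]
Program B final stack: [1]
Same: no

Answer: no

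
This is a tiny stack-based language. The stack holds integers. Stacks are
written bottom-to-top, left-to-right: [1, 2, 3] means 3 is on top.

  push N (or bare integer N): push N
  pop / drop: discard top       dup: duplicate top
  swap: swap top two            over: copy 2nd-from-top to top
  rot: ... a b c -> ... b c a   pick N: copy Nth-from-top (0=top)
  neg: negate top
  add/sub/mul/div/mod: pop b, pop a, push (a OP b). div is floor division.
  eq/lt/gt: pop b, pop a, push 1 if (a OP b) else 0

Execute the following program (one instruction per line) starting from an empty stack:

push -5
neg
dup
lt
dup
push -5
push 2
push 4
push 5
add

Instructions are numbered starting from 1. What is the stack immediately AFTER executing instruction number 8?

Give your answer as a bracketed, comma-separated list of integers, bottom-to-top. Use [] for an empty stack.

Step 1 ('push -5'): [-5]
Step 2 ('neg'): [5]
Step 3 ('dup'): [5, 5]
Step 4 ('lt'): [0]
Step 5 ('dup'): [0, 0]
Step 6 ('push -5'): [0, 0, -5]
Step 7 ('push 2'): [0, 0, -5, 2]
Step 8 ('push 4'): [0, 0, -5, 2, 4]

Answer: [0, 0, -5, 2, 4]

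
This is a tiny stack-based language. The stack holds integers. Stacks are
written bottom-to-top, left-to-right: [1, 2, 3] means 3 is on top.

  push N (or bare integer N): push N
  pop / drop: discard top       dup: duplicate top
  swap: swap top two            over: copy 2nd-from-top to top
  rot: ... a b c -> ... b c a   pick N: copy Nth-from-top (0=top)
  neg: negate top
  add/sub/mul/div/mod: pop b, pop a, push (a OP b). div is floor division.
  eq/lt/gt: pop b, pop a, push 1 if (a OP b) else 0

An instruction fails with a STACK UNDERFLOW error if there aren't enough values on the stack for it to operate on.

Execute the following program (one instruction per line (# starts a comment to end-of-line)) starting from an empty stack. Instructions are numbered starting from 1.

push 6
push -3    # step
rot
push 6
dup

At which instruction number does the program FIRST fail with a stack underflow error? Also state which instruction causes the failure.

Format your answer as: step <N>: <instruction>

Answer: step 3: rot

Derivation:
Step 1 ('push 6'): stack = [6], depth = 1
Step 2 ('push -3'): stack = [6, -3], depth = 2
Step 3 ('rot'): needs 3 value(s) but depth is 2 — STACK UNDERFLOW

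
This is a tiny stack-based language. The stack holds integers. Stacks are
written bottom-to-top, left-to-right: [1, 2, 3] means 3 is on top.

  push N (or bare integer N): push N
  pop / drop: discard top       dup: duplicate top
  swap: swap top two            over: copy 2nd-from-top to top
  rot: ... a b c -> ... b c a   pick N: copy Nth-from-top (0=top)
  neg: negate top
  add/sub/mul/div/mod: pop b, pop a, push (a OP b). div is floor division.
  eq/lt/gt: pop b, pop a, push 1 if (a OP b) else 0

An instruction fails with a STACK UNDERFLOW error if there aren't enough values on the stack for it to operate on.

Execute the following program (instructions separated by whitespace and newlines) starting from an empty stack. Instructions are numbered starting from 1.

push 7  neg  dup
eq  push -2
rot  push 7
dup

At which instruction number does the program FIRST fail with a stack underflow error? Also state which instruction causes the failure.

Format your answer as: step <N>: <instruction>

Step 1 ('push 7'): stack = [7], depth = 1
Step 2 ('neg'): stack = [-7], depth = 1
Step 3 ('dup'): stack = [-7, -7], depth = 2
Step 4 ('eq'): stack = [1], depth = 1
Step 5 ('push -2'): stack = [1, -2], depth = 2
Step 6 ('rot'): needs 3 value(s) but depth is 2 — STACK UNDERFLOW

Answer: step 6: rot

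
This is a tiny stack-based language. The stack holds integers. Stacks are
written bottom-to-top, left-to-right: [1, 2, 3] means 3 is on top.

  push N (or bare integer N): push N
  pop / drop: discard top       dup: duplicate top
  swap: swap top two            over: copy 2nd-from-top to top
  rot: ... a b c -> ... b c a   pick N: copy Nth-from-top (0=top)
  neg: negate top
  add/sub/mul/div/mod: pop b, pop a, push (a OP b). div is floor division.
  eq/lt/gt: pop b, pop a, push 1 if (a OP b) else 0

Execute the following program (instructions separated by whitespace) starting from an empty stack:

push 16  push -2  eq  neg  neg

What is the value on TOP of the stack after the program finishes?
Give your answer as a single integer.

After 'push 16': [16]
After 'push -2': [16, -2]
After 'eq': [0]
After 'neg': [0]
After 'neg': [0]

Answer: 0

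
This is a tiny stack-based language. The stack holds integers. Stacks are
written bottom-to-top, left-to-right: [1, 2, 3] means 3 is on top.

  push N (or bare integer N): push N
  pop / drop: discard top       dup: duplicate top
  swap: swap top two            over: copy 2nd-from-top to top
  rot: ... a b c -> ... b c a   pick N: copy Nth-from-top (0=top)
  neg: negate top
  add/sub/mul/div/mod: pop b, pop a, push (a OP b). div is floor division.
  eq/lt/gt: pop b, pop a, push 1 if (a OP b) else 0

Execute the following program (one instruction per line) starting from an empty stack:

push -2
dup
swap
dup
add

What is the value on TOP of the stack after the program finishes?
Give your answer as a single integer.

After 'push -2': [-2]
After 'dup': [-2, -2]
After 'swap': [-2, -2]
After 'dup': [-2, -2, -2]
After 'add': [-2, -4]

Answer: -4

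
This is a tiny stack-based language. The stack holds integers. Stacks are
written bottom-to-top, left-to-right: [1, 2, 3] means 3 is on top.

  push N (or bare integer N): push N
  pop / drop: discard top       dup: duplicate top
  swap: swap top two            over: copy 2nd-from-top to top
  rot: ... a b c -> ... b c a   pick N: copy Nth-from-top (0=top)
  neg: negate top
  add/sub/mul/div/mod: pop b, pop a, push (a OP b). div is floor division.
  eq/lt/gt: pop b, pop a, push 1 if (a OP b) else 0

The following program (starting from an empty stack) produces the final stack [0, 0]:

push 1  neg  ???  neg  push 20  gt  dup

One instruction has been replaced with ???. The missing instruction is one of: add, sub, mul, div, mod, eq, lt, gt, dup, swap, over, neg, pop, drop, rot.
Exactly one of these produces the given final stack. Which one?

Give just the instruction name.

Answer: neg

Derivation:
Stack before ???: [-1]
Stack after ???:  [1]
The instruction that transforms [-1] -> [1] is: neg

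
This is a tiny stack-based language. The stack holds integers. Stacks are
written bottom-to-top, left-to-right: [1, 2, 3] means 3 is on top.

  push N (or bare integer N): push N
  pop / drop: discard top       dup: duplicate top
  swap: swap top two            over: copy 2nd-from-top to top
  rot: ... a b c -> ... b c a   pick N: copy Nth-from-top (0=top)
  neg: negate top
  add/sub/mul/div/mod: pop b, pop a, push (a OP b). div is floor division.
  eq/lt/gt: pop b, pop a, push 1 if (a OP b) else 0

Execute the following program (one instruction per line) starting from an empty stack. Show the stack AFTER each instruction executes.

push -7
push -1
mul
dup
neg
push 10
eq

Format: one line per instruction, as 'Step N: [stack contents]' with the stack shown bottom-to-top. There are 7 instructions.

Step 1: [-7]
Step 2: [-7, -1]
Step 3: [7]
Step 4: [7, 7]
Step 5: [7, -7]
Step 6: [7, -7, 10]
Step 7: [7, 0]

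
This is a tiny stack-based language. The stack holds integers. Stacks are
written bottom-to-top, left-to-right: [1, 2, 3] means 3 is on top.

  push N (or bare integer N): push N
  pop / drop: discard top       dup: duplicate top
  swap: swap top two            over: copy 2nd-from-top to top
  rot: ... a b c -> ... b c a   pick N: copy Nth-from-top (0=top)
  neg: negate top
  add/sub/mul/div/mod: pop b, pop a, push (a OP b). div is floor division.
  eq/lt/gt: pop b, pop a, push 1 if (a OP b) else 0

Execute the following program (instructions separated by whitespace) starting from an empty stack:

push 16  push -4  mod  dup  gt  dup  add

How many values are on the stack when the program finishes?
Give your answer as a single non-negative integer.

Answer: 1

Derivation:
After 'push 16': stack = [16] (depth 1)
After 'push -4': stack = [16, -4] (depth 2)
After 'mod': stack = [0] (depth 1)
After 'dup': stack = [0, 0] (depth 2)
After 'gt': stack = [0] (depth 1)
After 'dup': stack = [0, 0] (depth 2)
After 'add': stack = [0] (depth 1)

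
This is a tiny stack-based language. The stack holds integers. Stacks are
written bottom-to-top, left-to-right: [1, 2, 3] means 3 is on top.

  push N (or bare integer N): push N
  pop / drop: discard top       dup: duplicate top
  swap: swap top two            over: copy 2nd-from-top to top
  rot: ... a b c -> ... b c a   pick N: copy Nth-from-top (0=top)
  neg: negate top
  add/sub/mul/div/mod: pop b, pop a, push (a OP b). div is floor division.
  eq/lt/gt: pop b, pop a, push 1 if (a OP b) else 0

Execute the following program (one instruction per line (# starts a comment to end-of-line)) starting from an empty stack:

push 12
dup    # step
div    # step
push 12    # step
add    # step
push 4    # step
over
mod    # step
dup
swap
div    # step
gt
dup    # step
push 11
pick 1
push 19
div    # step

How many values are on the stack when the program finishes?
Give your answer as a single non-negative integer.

Answer: 4

Derivation:
After 'push 12': stack = [12] (depth 1)
After 'dup': stack = [12, 12] (depth 2)
After 'div': stack = [1] (depth 1)
After 'push 12': stack = [1, 12] (depth 2)
After 'add': stack = [13] (depth 1)
After 'push 4': stack = [13, 4] (depth 2)
After 'over': stack = [13, 4, 13] (depth 3)
After 'mod': stack = [13, 4] (depth 2)
After 'dup': stack = [13, 4, 4] (depth 3)
After 'swap': stack = [13, 4, 4] (depth 3)
After 'div': stack = [13, 1] (depth 2)
After 'gt': stack = [1] (depth 1)
After 'dup': stack = [1, 1] (depth 2)
After 'push 11': stack = [1, 1, 11] (depth 3)
After 'pick 1': stack = [1, 1, 11, 1] (depth 4)
After 'push 19': stack = [1, 1, 11, 1, 19] (depth 5)
After 'div': stack = [1, 1, 11, 0] (depth 4)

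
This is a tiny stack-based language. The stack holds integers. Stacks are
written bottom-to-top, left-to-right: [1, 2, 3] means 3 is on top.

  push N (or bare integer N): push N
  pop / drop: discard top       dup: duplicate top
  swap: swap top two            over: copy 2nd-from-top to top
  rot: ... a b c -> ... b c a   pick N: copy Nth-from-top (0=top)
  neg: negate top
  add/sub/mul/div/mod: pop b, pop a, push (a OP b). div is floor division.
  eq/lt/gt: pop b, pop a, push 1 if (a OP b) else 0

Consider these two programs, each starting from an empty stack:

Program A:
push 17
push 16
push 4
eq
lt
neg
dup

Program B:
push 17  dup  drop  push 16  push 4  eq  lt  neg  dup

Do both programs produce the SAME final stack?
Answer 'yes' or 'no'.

Program A trace:
  After 'push 17': [17]
  After 'push 16': [17, 16]
  After 'push 4': [17, 16, 4]
  After 'eq': [17, 0]
  After 'lt': [0]
  After 'neg': [0]
  After 'dup': [0, 0]
Program A final stack: [0, 0]

Program B trace:
  After 'push 17': [17]
  After 'dup': [17, 17]
  After 'drop': [17]
  After 'push 16': [17, 16]
  After 'push 4': [17, 16, 4]
  After 'eq': [17, 0]
  After 'lt': [0]
  After 'neg': [0]
  After 'dup': [0, 0]
Program B final stack: [0, 0]
Same: yes

Answer: yes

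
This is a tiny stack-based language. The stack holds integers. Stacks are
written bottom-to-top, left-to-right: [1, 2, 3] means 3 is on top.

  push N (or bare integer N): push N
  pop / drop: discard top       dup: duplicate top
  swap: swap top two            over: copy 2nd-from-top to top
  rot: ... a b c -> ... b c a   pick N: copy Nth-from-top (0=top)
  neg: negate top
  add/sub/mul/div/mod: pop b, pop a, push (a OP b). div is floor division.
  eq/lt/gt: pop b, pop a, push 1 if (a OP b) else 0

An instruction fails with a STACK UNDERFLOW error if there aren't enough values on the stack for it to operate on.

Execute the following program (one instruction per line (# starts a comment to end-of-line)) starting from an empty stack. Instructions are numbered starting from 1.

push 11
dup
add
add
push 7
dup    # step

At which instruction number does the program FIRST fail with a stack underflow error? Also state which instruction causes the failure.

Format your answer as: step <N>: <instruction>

Step 1 ('push 11'): stack = [11], depth = 1
Step 2 ('dup'): stack = [11, 11], depth = 2
Step 3 ('add'): stack = [22], depth = 1
Step 4 ('add'): needs 2 value(s) but depth is 1 — STACK UNDERFLOW

Answer: step 4: add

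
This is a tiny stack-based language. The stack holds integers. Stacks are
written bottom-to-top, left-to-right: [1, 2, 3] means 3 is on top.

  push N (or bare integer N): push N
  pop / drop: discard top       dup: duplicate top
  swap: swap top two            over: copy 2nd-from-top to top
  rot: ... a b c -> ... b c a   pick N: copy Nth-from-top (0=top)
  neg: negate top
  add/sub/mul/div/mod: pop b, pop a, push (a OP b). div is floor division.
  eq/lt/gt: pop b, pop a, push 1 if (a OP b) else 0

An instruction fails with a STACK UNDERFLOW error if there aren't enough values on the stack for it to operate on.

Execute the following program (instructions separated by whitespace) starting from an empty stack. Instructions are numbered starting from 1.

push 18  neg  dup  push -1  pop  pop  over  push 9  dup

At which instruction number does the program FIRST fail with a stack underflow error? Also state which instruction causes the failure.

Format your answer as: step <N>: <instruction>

Step 1 ('push 18'): stack = [18], depth = 1
Step 2 ('neg'): stack = [-18], depth = 1
Step 3 ('dup'): stack = [-18, -18], depth = 2
Step 4 ('push -1'): stack = [-18, -18, -1], depth = 3
Step 5 ('pop'): stack = [-18, -18], depth = 2
Step 6 ('pop'): stack = [-18], depth = 1
Step 7 ('over'): needs 2 value(s) but depth is 1 — STACK UNDERFLOW

Answer: step 7: over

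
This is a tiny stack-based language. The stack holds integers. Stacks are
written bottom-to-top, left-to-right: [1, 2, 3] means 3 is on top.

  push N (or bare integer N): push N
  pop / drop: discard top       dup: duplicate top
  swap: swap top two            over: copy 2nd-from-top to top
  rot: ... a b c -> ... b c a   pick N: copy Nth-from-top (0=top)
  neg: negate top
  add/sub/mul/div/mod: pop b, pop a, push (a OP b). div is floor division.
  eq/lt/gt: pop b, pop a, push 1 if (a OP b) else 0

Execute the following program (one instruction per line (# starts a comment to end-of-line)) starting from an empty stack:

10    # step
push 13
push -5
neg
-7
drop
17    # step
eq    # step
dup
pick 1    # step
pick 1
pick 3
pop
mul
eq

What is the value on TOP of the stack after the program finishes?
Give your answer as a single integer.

Answer: 1

Derivation:
After 'push 10': [10]
After 'push 13': [10, 13]
After 'push -5': [10, 13, -5]
After 'neg': [10, 13, 5]
After 'push -7': [10, 13, 5, -7]
After 'drop': [10, 13, 5]
After 'push 17': [10, 13, 5, 17]
After 'eq': [10, 13, 0]
After 'dup': [10, 13, 0, 0]
After 'pick 1': [10, 13, 0, 0, 0]
After 'pick 1': [10, 13, 0, 0, 0, 0]
After 'pick 3': [10, 13, 0, 0, 0, 0, 0]
After 'pop': [10, 13, 0, 0, 0, 0]
After 'mul': [10, 13, 0, 0, 0]
After 'eq': [10, 13, 0, 1]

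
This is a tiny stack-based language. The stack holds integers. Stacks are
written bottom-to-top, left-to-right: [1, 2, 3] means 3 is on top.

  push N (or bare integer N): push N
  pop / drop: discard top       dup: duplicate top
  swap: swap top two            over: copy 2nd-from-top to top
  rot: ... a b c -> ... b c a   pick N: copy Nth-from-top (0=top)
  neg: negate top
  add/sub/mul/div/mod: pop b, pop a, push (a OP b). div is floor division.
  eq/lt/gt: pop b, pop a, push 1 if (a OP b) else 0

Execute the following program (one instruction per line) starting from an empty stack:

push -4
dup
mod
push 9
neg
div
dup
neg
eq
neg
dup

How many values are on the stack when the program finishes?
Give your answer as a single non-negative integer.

After 'push -4': stack = [-4] (depth 1)
After 'dup': stack = [-4, -4] (depth 2)
After 'mod': stack = [0] (depth 1)
After 'push 9': stack = [0, 9] (depth 2)
After 'neg': stack = [0, -9] (depth 2)
After 'div': stack = [0] (depth 1)
After 'dup': stack = [0, 0] (depth 2)
After 'neg': stack = [0, 0] (depth 2)
After 'eq': stack = [1] (depth 1)
After 'neg': stack = [-1] (depth 1)
After 'dup': stack = [-1, -1] (depth 2)

Answer: 2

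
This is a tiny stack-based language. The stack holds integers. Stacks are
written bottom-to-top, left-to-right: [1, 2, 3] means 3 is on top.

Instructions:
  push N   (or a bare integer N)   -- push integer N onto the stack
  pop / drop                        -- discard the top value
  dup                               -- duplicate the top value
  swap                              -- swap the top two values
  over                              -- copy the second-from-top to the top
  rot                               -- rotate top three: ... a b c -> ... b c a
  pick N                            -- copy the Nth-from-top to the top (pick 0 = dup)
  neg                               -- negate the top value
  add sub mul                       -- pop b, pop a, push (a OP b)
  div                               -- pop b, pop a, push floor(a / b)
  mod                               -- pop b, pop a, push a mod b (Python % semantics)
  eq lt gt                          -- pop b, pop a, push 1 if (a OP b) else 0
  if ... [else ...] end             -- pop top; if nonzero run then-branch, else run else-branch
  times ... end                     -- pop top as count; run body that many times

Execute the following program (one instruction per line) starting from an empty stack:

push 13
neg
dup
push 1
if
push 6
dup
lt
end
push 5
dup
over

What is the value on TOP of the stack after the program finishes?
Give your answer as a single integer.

After 'push 13': [13]
After 'neg': [-13]
After 'dup': [-13, -13]
After 'push 1': [-13, -13, 1]
After 'if': [-13, -13]
After 'push 6': [-13, -13, 6]
After 'dup': [-13, -13, 6, 6]
After 'lt': [-13, -13, 0]
After 'push 5': [-13, -13, 0, 5]
After 'dup': [-13, -13, 0, 5, 5]
After 'over': [-13, -13, 0, 5, 5, 5]

Answer: 5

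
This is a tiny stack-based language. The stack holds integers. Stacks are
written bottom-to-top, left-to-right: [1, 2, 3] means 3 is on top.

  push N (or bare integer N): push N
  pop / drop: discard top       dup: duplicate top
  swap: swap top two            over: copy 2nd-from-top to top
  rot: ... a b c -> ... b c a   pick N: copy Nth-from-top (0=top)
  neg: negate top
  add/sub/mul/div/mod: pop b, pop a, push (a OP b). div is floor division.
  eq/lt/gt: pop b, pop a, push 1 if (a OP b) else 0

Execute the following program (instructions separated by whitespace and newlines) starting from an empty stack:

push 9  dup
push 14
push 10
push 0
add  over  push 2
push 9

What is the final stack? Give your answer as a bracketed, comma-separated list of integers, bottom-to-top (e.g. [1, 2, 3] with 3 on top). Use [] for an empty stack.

After 'push 9': [9]
After 'dup': [9, 9]
After 'push 14': [9, 9, 14]
After 'push 10': [9, 9, 14, 10]
After 'push 0': [9, 9, 14, 10, 0]
After 'add': [9, 9, 14, 10]
After 'over': [9, 9, 14, 10, 14]
After 'push 2': [9, 9, 14, 10, 14, 2]
After 'push 9': [9, 9, 14, 10, 14, 2, 9]

Answer: [9, 9, 14, 10, 14, 2, 9]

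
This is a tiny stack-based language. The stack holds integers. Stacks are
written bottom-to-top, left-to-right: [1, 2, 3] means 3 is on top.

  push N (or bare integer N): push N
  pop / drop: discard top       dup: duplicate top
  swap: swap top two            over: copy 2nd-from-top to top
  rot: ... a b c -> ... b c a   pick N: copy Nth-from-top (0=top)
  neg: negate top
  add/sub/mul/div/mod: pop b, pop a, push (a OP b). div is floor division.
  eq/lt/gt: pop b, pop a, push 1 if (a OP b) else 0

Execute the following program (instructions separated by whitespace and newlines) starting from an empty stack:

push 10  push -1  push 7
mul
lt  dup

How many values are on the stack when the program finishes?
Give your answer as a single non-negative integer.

Answer: 2

Derivation:
After 'push 10': stack = [10] (depth 1)
After 'push -1': stack = [10, -1] (depth 2)
After 'push 7': stack = [10, -1, 7] (depth 3)
After 'mul': stack = [10, -7] (depth 2)
After 'lt': stack = [0] (depth 1)
After 'dup': stack = [0, 0] (depth 2)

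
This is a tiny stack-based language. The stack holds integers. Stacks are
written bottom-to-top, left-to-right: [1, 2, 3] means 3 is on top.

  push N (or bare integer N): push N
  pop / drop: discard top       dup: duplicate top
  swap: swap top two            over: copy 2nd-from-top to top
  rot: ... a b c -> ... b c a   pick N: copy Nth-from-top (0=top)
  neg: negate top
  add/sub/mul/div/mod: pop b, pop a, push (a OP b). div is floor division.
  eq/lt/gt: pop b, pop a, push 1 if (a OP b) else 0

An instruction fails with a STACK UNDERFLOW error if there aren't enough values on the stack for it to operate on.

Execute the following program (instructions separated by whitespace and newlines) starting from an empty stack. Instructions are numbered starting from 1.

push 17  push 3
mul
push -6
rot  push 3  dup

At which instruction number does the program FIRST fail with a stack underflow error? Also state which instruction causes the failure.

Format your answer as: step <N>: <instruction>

Answer: step 5: rot

Derivation:
Step 1 ('push 17'): stack = [17], depth = 1
Step 2 ('push 3'): stack = [17, 3], depth = 2
Step 3 ('mul'): stack = [51], depth = 1
Step 4 ('push -6'): stack = [51, -6], depth = 2
Step 5 ('rot'): needs 3 value(s) but depth is 2 — STACK UNDERFLOW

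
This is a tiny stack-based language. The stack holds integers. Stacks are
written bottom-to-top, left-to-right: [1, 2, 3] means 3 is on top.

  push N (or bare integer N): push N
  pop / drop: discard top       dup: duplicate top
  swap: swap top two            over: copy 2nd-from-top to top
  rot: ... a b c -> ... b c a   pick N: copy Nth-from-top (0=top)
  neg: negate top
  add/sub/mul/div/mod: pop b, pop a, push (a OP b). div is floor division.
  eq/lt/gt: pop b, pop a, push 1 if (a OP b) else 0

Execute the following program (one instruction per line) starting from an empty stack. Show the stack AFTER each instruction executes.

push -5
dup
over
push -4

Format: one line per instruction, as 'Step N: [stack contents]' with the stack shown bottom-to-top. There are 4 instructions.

Step 1: [-5]
Step 2: [-5, -5]
Step 3: [-5, -5, -5]
Step 4: [-5, -5, -5, -4]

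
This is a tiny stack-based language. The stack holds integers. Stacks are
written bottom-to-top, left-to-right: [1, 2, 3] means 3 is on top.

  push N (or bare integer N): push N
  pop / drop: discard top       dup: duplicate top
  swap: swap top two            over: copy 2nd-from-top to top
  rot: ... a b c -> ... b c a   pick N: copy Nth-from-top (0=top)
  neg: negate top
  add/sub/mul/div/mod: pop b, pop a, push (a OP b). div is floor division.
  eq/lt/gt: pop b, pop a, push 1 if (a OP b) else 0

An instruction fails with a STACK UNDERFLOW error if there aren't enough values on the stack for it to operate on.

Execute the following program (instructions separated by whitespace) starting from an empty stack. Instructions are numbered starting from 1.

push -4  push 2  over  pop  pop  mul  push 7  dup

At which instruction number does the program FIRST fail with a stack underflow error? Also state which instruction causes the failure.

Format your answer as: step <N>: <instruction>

Answer: step 6: mul

Derivation:
Step 1 ('push -4'): stack = [-4], depth = 1
Step 2 ('push 2'): stack = [-4, 2], depth = 2
Step 3 ('over'): stack = [-4, 2, -4], depth = 3
Step 4 ('pop'): stack = [-4, 2], depth = 2
Step 5 ('pop'): stack = [-4], depth = 1
Step 6 ('mul'): needs 2 value(s) but depth is 1 — STACK UNDERFLOW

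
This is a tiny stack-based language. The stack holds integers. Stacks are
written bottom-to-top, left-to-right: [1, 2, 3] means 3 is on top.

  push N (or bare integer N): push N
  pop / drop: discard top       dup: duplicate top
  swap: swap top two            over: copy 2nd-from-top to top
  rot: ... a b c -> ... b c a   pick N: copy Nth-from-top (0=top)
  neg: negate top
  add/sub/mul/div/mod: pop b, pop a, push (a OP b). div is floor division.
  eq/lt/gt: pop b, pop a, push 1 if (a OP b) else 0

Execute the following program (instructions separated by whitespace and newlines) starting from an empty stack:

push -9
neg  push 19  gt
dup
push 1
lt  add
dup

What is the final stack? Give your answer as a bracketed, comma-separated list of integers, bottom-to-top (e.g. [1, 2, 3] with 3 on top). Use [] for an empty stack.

After 'push -9': [-9]
After 'neg': [9]
After 'push 19': [9, 19]
After 'gt': [0]
After 'dup': [0, 0]
After 'push 1': [0, 0, 1]
After 'lt': [0, 1]
After 'add': [1]
After 'dup': [1, 1]

Answer: [1, 1]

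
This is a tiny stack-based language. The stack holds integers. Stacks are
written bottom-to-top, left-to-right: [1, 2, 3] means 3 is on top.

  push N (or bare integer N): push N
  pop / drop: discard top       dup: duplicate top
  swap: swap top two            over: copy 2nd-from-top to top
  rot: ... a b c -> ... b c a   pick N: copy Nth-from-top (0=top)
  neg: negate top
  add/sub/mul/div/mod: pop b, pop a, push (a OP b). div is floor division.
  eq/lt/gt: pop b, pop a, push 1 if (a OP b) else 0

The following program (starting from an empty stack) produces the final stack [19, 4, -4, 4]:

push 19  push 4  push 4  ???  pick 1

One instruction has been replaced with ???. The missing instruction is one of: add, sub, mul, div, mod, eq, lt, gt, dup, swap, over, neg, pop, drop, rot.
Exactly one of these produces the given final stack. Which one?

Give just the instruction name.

Answer: neg

Derivation:
Stack before ???: [19, 4, 4]
Stack after ???:  [19, 4, -4]
The instruction that transforms [19, 4, 4] -> [19, 4, -4] is: neg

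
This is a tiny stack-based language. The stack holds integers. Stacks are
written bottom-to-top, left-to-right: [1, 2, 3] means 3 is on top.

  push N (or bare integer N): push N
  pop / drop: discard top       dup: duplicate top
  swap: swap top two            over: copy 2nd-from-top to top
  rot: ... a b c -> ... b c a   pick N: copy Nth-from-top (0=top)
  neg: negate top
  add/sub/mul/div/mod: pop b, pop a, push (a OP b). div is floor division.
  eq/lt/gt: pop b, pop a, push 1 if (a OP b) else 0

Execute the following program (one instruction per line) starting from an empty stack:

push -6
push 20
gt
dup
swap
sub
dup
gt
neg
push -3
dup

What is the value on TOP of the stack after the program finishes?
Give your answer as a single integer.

Answer: -3

Derivation:
After 'push -6': [-6]
After 'push 20': [-6, 20]
After 'gt': [0]
After 'dup': [0, 0]
After 'swap': [0, 0]
After 'sub': [0]
After 'dup': [0, 0]
After 'gt': [0]
After 'neg': [0]
After 'push -3': [0, -3]
After 'dup': [0, -3, -3]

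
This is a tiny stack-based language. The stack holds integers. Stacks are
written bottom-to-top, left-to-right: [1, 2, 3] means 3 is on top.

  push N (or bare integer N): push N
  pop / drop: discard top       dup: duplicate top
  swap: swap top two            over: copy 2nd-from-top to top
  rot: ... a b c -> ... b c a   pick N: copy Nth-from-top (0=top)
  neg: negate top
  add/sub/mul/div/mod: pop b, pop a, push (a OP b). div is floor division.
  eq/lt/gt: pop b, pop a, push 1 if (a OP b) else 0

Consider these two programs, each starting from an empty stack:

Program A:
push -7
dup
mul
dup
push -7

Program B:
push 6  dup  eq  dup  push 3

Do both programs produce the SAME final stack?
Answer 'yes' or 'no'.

Program A trace:
  After 'push -7': [-7]
  After 'dup': [-7, -7]
  After 'mul': [49]
  After 'dup': [49, 49]
  After 'push -7': [49, 49, -7]
Program A final stack: [49, 49, -7]

Program B trace:
  After 'push 6': [6]
  After 'dup': [6, 6]
  After 'eq': [1]
  After 'dup': [1, 1]
  After 'push 3': [1, 1, 3]
Program B final stack: [1, 1, 3]
Same: no

Answer: no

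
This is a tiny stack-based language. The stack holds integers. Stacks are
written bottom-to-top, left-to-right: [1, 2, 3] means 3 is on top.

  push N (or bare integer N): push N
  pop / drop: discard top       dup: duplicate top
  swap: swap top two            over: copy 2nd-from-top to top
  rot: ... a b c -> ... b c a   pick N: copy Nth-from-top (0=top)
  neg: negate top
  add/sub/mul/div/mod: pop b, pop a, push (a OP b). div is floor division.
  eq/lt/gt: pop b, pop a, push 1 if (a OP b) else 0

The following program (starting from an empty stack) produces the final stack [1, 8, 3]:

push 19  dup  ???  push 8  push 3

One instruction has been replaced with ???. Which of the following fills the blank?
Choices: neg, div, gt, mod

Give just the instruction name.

Answer: div

Derivation:
Stack before ???: [19, 19]
Stack after ???:  [1]
Checking each choice:
  neg: produces [19, -19, 8, 3]
  div: MATCH
  gt: produces [0, 8, 3]
  mod: produces [0, 8, 3]


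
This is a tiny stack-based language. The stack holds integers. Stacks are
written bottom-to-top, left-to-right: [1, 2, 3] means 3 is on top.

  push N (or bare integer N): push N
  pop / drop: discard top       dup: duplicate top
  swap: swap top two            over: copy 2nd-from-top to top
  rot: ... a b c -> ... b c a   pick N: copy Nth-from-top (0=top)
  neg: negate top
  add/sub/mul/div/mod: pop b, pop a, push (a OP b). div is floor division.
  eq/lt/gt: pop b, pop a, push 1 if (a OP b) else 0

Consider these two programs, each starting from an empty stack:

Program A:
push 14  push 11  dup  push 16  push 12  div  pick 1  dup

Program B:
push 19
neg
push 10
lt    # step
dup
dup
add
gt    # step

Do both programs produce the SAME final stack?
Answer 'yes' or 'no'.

Answer: no

Derivation:
Program A trace:
  After 'push 14': [14]
  After 'push 11': [14, 11]
  After 'dup': [14, 11, 11]
  After 'push 16': [14, 11, 11, 16]
  After 'push 12': [14, 11, 11, 16, 12]
  After 'div': [14, 11, 11, 1]
  After 'pick 1': [14, 11, 11, 1, 11]
  After 'dup': [14, 11, 11, 1, 11, 11]
Program A final stack: [14, 11, 11, 1, 11, 11]

Program B trace:
  After 'push 19': [19]
  After 'neg': [-19]
  After 'push 10': [-19, 10]
  After 'lt': [1]
  After 'dup': [1, 1]
  After 'dup': [1, 1, 1]
  After 'add': [1, 2]
  After 'gt': [0]
Program B final stack: [0]
Same: no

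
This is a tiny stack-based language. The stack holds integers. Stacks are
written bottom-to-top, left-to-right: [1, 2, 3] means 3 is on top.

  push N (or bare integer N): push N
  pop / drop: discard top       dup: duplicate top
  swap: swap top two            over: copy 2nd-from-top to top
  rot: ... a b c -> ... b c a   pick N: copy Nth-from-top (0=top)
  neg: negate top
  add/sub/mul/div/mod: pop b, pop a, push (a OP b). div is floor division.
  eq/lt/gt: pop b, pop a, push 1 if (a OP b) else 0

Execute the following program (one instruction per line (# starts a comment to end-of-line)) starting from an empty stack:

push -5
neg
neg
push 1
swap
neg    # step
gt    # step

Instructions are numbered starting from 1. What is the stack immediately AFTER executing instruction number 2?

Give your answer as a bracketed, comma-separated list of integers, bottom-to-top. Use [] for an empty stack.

Answer: [5]

Derivation:
Step 1 ('push -5'): [-5]
Step 2 ('neg'): [5]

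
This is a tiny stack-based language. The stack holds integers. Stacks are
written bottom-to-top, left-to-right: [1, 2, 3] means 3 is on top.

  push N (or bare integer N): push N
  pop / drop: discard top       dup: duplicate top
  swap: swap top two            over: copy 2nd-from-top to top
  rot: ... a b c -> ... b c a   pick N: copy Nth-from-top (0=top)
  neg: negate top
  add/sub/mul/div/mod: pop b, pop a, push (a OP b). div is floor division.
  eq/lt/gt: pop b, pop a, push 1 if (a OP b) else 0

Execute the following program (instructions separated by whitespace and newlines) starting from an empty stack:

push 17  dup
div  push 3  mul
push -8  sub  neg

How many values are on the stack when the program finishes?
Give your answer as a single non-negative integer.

Answer: 1

Derivation:
After 'push 17': stack = [17] (depth 1)
After 'dup': stack = [17, 17] (depth 2)
After 'div': stack = [1] (depth 1)
After 'push 3': stack = [1, 3] (depth 2)
After 'mul': stack = [3] (depth 1)
After 'push -8': stack = [3, -8] (depth 2)
After 'sub': stack = [11] (depth 1)
After 'neg': stack = [-11] (depth 1)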